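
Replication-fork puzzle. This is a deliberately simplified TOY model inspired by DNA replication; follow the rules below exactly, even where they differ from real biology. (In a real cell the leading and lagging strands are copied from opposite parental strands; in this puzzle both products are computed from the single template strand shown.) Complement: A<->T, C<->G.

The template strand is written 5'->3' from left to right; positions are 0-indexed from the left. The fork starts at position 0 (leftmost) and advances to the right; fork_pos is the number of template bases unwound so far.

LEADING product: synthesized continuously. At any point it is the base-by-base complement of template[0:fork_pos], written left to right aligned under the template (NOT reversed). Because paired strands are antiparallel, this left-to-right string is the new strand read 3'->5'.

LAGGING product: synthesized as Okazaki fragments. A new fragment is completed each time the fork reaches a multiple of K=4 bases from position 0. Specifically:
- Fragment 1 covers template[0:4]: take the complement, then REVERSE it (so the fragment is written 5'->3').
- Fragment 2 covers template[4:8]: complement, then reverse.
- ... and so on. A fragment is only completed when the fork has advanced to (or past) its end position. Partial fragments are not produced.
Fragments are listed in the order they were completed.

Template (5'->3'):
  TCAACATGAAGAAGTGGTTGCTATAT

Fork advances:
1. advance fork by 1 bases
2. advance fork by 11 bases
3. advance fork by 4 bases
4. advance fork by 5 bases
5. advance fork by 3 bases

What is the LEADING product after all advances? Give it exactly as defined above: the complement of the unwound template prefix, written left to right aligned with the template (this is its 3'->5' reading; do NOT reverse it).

Step 1: advance 1 -> fork_pos = 0 + 1 = 1.
Step 2: advance 11 -> fork_pos = 1 + 11 = 12.
Step 3: advance 4 -> fork_pos = 12 + 4 = 16.
Step 4: advance 5 -> fork_pos = 16 + 5 = 21.
Step 5: advance 3 -> fork_pos = 21 + 3 = 24.
Unwound prefix: template[0:24] = TCAACATGAAGAAGTGGTTGCTAT
Complement it base by base (A<->T, C<->G), keeping left-to-right order:
  [0:5] TCAAC -> AGTTG
  [5:10] ATGAA -> TACTT
  [10:15] GAAGT -> CTTCA
  [15:20] GGTTG -> CCAAC
  [20:24] CTAT -> GATA
Concatenate: AGTTGTACTTCTTCACCAACGATA (length 24; written aligned with the template, i.e. 3'->5').

Answer: AGTTGTACTTCTTCACCAACGATA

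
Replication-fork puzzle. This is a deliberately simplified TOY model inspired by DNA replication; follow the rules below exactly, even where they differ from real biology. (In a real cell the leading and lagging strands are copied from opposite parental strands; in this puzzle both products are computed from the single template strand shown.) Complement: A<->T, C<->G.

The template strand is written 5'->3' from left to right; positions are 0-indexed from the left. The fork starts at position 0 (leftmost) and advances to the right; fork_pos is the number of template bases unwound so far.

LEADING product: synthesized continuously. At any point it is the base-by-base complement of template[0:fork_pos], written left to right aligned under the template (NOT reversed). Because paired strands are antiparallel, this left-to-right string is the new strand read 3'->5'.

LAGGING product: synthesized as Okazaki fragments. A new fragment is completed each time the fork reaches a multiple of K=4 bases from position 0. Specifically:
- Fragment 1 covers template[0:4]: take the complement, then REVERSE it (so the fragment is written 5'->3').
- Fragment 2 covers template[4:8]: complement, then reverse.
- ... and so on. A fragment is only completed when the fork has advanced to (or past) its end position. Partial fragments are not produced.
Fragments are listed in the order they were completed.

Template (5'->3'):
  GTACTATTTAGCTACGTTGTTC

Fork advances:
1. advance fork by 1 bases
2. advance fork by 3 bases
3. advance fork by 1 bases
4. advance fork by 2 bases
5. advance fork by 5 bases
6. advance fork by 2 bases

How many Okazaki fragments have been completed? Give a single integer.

Answer: 3

Derivation:
Step 1: advance 1 -> fork_pos = 0 + 1 = 1. Next multiple of 4 is 4 (not reached); still 0 fragment(s).
Step 2: advance 3 -> fork_pos = 1 + 3 = 4. Reached multiple(s) of 4: 4 -> fragment 1 completed (1 total).
Step 3: advance 1 -> fork_pos = 4 + 1 = 5. Next multiple of 4 is 8 (not reached); still 1 fragment(s).
Step 4: advance 2 -> fork_pos = 5 + 2 = 7. Next multiple of 4 is 8 (not reached); still 1 fragment(s).
Step 5: advance 5 -> fork_pos = 7 + 5 = 12. Reached multiple(s) of 4: 8, 12 -> fragments 2-3 completed (3 total).
Step 6: advance 2 -> fork_pos = 12 + 2 = 14. Next multiple of 4 is 16 (not reached); still 3 fragment(s).
Check: final fork_pos = 14; the multiples of 4 that are <= 14 are 4..12 -> 14 // 4 = 3 completed fragment(s).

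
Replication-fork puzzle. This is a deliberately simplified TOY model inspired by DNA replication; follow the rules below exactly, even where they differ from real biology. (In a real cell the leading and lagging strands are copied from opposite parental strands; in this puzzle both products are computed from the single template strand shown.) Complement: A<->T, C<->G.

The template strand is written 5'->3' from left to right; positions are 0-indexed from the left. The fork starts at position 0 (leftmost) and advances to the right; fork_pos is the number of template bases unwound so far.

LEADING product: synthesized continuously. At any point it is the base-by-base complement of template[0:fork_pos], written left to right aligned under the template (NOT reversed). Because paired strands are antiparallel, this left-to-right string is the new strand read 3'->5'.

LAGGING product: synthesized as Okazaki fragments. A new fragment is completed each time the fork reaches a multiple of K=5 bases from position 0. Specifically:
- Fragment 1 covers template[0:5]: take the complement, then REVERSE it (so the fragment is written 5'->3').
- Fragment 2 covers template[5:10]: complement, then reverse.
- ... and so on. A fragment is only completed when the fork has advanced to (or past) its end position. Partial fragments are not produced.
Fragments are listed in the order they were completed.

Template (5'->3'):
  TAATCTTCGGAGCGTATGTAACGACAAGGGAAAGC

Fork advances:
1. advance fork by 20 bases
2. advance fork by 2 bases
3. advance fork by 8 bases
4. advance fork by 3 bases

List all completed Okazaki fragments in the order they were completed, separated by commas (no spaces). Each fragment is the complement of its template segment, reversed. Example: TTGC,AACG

Step 1: advance 20 -> fork_pos = 0 + 20 = 20. Reached multiple(s) of 5: 5, 10, 15, 20 -> fragments 1-4 completed (4 total).
Step 2: advance 2 -> fork_pos = 20 + 2 = 22. Next multiple of 5 is 25 (not reached); still 4 fragment(s).
Step 3: advance 8 -> fork_pos = 22 + 8 = 30. Reached multiple(s) of 5: 25, 30 -> fragments 5-6 completed (6 total).
Step 4: advance 3 -> fork_pos = 30 + 3 = 33. Next multiple of 5 is 35 (not reached); still 6 fragment(s).
Final fork_pos = 33, so 6 fragment(s) are complete. Build each: template segment -> complement -> reverse.
Fragment 1: template[0:5] = TAATC -> complement ATTAG -> reversed GATTA
Fragment 2: template[5:10] = TTCGG -> complement AAGCC -> reversed CCGAA
Fragment 3: template[10:15] = AGCGT -> complement TCGCA -> reversed ACGCT
Fragment 4: template[15:20] = ATGTA -> complement TACAT -> reversed TACAT
Fragment 5: template[20:25] = ACGAC -> complement TGCTG -> reversed GTCGT
Fragment 6: template[25:30] = AAGGG -> complement TTCCC -> reversed CCCTT

Answer: GATTA,CCGAA,ACGCT,TACAT,GTCGT,CCCTT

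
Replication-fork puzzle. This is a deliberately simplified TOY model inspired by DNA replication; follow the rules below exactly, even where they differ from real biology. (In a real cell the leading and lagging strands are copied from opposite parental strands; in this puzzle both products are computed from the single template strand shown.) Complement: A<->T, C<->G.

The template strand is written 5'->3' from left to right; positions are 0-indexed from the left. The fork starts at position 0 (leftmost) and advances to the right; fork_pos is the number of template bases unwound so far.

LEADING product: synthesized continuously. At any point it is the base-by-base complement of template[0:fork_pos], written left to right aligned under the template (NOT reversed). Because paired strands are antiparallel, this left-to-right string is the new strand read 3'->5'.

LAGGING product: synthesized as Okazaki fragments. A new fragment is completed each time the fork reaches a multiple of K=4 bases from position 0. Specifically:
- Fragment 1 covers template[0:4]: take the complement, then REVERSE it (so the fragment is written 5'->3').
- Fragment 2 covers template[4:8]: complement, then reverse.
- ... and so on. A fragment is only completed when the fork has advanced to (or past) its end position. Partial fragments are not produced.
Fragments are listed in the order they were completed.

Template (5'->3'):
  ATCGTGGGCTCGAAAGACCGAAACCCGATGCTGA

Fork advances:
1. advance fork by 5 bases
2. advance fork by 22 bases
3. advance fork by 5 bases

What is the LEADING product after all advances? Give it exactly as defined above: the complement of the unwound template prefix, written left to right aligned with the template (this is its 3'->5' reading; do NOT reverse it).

Answer: TAGCACCCGAGCTTTCTGGCTTTGGGCTACGA

Derivation:
Step 1: advance 5 -> fork_pos = 0 + 5 = 5.
Step 2: advance 22 -> fork_pos = 5 + 22 = 27.
Step 3: advance 5 -> fork_pos = 27 + 5 = 32.
Unwound prefix: template[0:32] = ATCGTGGGCTCGAAAGACCGAAACCCGATGCT
Complement it base by base (A<->T, C<->G), keeping left-to-right order:
  [0:5] ATCGT -> TAGCA
  [5:10] GGGCT -> CCCGA
  [10:15] CGAAA -> GCTTT
  [15:20] GACCG -> CTGGC
  [20:25] AAACC -> TTTGG
  [25:30] CGATG -> GCTAC
  [30:32] CT -> GA
Concatenate: TAGCACCCGAGCTTTCTGGCTTTGGGCTACGA (length 32; written aligned with the template, i.e. 3'->5').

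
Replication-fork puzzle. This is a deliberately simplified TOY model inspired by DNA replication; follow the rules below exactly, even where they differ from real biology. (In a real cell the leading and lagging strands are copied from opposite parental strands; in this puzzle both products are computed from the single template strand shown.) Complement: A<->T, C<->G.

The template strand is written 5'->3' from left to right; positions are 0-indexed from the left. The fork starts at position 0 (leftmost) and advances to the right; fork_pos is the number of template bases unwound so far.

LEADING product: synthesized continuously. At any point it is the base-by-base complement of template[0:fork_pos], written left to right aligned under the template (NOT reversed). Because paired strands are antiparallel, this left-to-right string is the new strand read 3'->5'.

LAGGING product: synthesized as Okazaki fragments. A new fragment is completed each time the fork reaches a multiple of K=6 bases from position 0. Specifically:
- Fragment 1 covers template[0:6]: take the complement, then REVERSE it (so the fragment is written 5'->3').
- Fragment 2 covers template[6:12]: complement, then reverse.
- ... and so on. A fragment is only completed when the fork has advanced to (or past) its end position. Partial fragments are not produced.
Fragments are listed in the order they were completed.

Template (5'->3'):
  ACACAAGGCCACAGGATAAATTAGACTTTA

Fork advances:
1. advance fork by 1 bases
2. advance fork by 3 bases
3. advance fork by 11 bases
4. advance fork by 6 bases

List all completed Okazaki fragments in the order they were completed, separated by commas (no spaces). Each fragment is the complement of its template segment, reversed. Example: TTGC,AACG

Answer: TTGTGT,GTGGCC,TATCCT

Derivation:
Step 1: advance 1 -> fork_pos = 0 + 1 = 1. Next multiple of 6 is 6 (not reached); still 0 fragment(s).
Step 2: advance 3 -> fork_pos = 1 + 3 = 4. Next multiple of 6 is 6 (not reached); still 0 fragment(s).
Step 3: advance 11 -> fork_pos = 4 + 11 = 15. Reached multiple(s) of 6: 6, 12 -> fragments 1-2 completed (2 total).
Step 4: advance 6 -> fork_pos = 15 + 6 = 21. Reached multiple(s) of 6: 18 -> fragment 3 completed (3 total).
Final fork_pos = 21, so 3 fragment(s) are complete. Build each: template segment -> complement -> reverse.
Fragment 1: template[0:6] = ACACAA -> complement TGTGTT -> reversed TTGTGT
Fragment 2: template[6:12] = GGCCAC -> complement CCGGTG -> reversed GTGGCC
Fragment 3: template[12:18] = AGGATA -> complement TCCTAT -> reversed TATCCT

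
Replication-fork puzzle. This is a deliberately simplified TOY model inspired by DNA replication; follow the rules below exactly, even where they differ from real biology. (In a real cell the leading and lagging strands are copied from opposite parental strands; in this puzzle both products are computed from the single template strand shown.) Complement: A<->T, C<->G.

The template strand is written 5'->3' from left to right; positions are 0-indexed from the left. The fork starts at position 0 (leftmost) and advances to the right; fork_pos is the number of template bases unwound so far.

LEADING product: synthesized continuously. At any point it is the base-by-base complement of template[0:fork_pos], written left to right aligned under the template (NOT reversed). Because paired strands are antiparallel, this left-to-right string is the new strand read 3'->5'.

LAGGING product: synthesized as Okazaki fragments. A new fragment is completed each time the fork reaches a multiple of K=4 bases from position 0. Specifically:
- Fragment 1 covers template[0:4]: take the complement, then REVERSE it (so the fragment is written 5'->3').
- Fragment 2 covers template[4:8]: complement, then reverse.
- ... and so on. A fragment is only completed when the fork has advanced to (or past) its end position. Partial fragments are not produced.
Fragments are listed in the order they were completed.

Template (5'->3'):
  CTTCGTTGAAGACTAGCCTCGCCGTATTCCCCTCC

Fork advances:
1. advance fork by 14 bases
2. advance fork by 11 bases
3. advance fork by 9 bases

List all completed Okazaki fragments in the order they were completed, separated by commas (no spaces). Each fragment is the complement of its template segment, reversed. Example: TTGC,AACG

Answer: GAAG,CAAC,TCTT,CTAG,GAGG,CGGC,AATA,GGGG

Derivation:
Step 1: advance 14 -> fork_pos = 0 + 14 = 14. Reached multiple(s) of 4: 4, 8, 12 -> fragments 1-3 completed (3 total).
Step 2: advance 11 -> fork_pos = 14 + 11 = 25. Reached multiple(s) of 4: 16, 20, 24 -> fragments 4-6 completed (6 total).
Step 3: advance 9 -> fork_pos = 25 + 9 = 34. Reached multiple(s) of 4: 28, 32 -> fragments 7-8 completed (8 total).
Final fork_pos = 34, so 8 fragment(s) are complete. Build each: template segment -> complement -> reverse.
Fragment 1: template[0:4] = CTTC -> complement GAAG -> reversed GAAG
Fragment 2: template[4:8] = GTTG -> complement CAAC -> reversed CAAC
Fragment 3: template[8:12] = AAGA -> complement TTCT -> reversed TCTT
Fragment 4: template[12:16] = CTAG -> complement GATC -> reversed CTAG
Fragment 5: template[16:20] = CCTC -> complement GGAG -> reversed GAGG
Fragment 6: template[20:24] = GCCG -> complement CGGC -> reversed CGGC
Fragment 7: template[24:28] = TATT -> complement ATAA -> reversed AATA
Fragment 8: template[28:32] = CCCC -> complement GGGG -> reversed GGGG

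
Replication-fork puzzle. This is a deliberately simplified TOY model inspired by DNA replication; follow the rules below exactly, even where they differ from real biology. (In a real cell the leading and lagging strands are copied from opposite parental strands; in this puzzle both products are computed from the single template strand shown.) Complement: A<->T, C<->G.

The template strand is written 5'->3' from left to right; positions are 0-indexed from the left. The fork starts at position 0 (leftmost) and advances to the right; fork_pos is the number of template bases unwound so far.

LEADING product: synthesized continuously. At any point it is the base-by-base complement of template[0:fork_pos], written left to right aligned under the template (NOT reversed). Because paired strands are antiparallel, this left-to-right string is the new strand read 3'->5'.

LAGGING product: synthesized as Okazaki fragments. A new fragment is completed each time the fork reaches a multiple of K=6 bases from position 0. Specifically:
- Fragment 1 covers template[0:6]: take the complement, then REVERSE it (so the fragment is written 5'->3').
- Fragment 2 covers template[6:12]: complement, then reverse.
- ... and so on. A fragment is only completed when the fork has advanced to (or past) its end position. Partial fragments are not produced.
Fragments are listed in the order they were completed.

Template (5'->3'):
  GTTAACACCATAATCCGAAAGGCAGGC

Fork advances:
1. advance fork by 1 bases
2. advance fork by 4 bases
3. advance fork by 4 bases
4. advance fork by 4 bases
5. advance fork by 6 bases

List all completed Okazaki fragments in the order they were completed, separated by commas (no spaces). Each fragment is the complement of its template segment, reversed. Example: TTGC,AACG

Step 1: advance 1 -> fork_pos = 0 + 1 = 1. Next multiple of 6 is 6 (not reached); still 0 fragment(s).
Step 2: advance 4 -> fork_pos = 1 + 4 = 5. Next multiple of 6 is 6 (not reached); still 0 fragment(s).
Step 3: advance 4 -> fork_pos = 5 + 4 = 9. Reached multiple(s) of 6: 6 -> fragment 1 completed (1 total).
Step 4: advance 4 -> fork_pos = 9 + 4 = 13. Reached multiple(s) of 6: 12 -> fragment 2 completed (2 total).
Step 5: advance 6 -> fork_pos = 13 + 6 = 19. Reached multiple(s) of 6: 18 -> fragment 3 completed (3 total).
Final fork_pos = 19, so 3 fragment(s) are complete. Build each: template segment -> complement -> reverse.
Fragment 1: template[0:6] = GTTAAC -> complement CAATTG -> reversed GTTAAC
Fragment 2: template[6:12] = ACCATA -> complement TGGTAT -> reversed TATGGT
Fragment 3: template[12:18] = ATCCGA -> complement TAGGCT -> reversed TCGGAT

Answer: GTTAAC,TATGGT,TCGGAT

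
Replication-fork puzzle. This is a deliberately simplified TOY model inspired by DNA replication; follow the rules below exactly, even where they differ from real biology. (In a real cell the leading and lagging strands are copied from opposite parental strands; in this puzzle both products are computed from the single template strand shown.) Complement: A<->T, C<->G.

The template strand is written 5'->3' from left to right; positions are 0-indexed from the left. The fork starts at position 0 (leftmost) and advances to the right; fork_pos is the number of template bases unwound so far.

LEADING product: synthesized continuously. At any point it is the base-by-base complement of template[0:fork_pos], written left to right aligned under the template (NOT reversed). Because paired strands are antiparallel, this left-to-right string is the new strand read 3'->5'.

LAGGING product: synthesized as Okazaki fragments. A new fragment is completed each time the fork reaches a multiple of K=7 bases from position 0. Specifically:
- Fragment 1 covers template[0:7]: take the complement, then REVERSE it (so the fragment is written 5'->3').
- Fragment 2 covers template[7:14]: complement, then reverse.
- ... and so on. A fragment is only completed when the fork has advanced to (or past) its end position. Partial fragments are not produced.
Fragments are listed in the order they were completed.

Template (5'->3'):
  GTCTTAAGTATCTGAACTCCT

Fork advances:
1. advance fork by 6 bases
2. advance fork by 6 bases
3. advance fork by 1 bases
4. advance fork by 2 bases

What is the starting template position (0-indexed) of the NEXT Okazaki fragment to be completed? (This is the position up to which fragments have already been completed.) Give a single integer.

Answer: 14

Derivation:
Step 1: advance 6 -> fork_pos = 0 + 6 = 6. Next multiple of 7 is 7 (not reached); still 0 fragment(s).
Step 2: advance 6 -> fork_pos = 6 + 6 = 12. Reached multiple(s) of 7: 7 -> fragment 1 completed (1 total).
Step 3: advance 1 -> fork_pos = 12 + 1 = 13. Next multiple of 7 is 14 (not reached); still 1 fragment(s).
Step 4: advance 2 -> fork_pos = 13 + 2 = 15. Reached multiple(s) of 7: 14 -> fragment 2 completed (2 total).
2 fragment(s) completed, covering template[0:14] (2 x 7 = 14). The next fragment, fragment 3, covers template[14:21], so it starts at position 14.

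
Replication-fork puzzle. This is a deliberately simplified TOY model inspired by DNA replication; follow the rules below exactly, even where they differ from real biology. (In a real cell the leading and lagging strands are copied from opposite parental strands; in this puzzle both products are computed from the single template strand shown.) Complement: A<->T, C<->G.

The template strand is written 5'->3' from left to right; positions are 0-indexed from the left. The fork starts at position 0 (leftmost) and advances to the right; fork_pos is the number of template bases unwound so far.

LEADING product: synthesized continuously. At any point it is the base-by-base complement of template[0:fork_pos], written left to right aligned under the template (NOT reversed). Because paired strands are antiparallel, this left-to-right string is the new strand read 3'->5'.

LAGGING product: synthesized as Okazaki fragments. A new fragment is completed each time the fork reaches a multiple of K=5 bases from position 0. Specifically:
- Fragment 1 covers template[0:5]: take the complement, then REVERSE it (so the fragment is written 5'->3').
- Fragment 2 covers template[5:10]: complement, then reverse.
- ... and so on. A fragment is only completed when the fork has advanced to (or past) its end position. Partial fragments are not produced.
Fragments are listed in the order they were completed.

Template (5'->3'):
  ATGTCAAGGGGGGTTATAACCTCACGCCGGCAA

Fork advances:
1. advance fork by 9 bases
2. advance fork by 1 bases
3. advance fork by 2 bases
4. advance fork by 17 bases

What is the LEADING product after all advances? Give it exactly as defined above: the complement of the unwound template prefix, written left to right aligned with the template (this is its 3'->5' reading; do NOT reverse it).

Step 1: advance 9 -> fork_pos = 0 + 9 = 9.
Step 2: advance 1 -> fork_pos = 9 + 1 = 10.
Step 3: advance 2 -> fork_pos = 10 + 2 = 12.
Step 4: advance 17 -> fork_pos = 12 + 17 = 29.
Unwound prefix: template[0:29] = ATGTCAAGGGGGGTTATAACCTCACGCCG
Complement it base by base (A<->T, C<->G), keeping left-to-right order:
  [0:5] ATGTC -> TACAG
  [5:10] AAGGG -> TTCCC
  [10:15] GGGTT -> CCCAA
  [15:20] ATAAC -> TATTG
  [20:25] CTCAC -> GAGTG
  [25:29] GCCG -> CGGC
Concatenate: TACAGTTCCCCCCAATATTGGAGTGCGGC (length 29; written aligned with the template, i.e. 3'->5').

Answer: TACAGTTCCCCCCAATATTGGAGTGCGGC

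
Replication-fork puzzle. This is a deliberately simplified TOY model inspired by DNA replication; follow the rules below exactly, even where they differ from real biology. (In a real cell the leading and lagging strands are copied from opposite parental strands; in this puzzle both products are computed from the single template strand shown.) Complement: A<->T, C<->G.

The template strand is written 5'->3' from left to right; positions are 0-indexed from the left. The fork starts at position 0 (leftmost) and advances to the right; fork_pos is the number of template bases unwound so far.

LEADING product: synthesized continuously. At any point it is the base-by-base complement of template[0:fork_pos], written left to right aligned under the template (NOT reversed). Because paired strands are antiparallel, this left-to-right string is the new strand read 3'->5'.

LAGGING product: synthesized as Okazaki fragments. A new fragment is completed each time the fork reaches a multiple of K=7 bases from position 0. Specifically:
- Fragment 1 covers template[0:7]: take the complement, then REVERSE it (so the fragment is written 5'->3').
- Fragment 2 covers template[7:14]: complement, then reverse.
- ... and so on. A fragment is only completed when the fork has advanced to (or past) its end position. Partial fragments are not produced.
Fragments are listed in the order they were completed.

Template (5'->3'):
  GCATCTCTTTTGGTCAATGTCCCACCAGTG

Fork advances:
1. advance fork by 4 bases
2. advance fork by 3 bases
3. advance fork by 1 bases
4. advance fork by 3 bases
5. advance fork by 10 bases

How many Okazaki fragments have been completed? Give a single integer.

Step 1: advance 4 -> fork_pos = 0 + 4 = 4. Next multiple of 7 is 7 (not reached); still 0 fragment(s).
Step 2: advance 3 -> fork_pos = 4 + 3 = 7. Reached multiple(s) of 7: 7 -> fragment 1 completed (1 total).
Step 3: advance 1 -> fork_pos = 7 + 1 = 8. Next multiple of 7 is 14 (not reached); still 1 fragment(s).
Step 4: advance 3 -> fork_pos = 8 + 3 = 11. Next multiple of 7 is 14 (not reached); still 1 fragment(s).
Step 5: advance 10 -> fork_pos = 11 + 10 = 21. Reached multiple(s) of 7: 14, 21 -> fragments 2-3 completed (3 total).
Check: final fork_pos = 21; the multiples of 7 that are <= 21 are 7..21 -> 21 // 7 = 3 completed fragment(s).

Answer: 3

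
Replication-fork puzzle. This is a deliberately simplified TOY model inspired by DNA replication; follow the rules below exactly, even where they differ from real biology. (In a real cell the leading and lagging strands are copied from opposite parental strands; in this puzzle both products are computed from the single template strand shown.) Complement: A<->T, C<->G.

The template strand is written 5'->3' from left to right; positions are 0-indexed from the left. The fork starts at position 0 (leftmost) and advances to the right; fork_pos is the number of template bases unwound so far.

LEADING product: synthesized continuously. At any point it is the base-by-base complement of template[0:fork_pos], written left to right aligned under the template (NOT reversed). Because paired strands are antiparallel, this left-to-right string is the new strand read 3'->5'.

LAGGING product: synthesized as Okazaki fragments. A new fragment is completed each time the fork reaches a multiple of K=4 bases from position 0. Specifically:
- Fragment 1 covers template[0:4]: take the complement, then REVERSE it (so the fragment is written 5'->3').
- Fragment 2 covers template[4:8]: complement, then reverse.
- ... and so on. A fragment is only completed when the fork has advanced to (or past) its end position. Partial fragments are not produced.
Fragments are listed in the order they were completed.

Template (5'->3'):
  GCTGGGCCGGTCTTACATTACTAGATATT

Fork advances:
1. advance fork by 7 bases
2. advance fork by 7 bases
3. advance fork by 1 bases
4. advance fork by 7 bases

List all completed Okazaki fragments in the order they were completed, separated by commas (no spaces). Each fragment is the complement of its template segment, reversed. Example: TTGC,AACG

Step 1: advance 7 -> fork_pos = 0 + 7 = 7. Reached multiple(s) of 4: 4 -> fragment 1 completed (1 total).
Step 2: advance 7 -> fork_pos = 7 + 7 = 14. Reached multiple(s) of 4: 8, 12 -> fragments 2-3 completed (3 total).
Step 3: advance 1 -> fork_pos = 14 + 1 = 15. Next multiple of 4 is 16 (not reached); still 3 fragment(s).
Step 4: advance 7 -> fork_pos = 15 + 7 = 22. Reached multiple(s) of 4: 16, 20 -> fragments 4-5 completed (5 total).
Final fork_pos = 22, so 5 fragment(s) are complete. Build each: template segment -> complement -> reverse.
Fragment 1: template[0:4] = GCTG -> complement CGAC -> reversed CAGC
Fragment 2: template[4:8] = GGCC -> complement CCGG -> reversed GGCC
Fragment 3: template[8:12] = GGTC -> complement CCAG -> reversed GACC
Fragment 4: template[12:16] = TTAC -> complement AATG -> reversed GTAA
Fragment 5: template[16:20] = ATTA -> complement TAAT -> reversed TAAT

Answer: CAGC,GGCC,GACC,GTAA,TAAT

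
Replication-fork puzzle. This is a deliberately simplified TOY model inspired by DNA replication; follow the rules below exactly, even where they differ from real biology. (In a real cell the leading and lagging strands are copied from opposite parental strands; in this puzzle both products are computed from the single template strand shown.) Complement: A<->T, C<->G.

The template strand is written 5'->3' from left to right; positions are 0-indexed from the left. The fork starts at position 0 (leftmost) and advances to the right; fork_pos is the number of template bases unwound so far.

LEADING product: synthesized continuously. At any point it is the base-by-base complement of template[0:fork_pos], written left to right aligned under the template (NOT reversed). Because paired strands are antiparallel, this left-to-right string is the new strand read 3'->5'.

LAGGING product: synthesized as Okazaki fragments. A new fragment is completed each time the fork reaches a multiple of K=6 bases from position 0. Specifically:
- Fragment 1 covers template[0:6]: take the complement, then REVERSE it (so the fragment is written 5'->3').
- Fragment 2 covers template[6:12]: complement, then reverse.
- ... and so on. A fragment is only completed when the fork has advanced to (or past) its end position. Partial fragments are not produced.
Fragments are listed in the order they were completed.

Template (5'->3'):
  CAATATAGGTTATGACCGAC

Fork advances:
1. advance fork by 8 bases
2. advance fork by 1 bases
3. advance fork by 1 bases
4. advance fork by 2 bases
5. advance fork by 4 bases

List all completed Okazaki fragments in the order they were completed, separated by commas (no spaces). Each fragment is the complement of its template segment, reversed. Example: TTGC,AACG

Answer: ATATTG,TAACCT

Derivation:
Step 1: advance 8 -> fork_pos = 0 + 8 = 8. Reached multiple(s) of 6: 6 -> fragment 1 completed (1 total).
Step 2: advance 1 -> fork_pos = 8 + 1 = 9. Next multiple of 6 is 12 (not reached); still 1 fragment(s).
Step 3: advance 1 -> fork_pos = 9 + 1 = 10. Next multiple of 6 is 12 (not reached); still 1 fragment(s).
Step 4: advance 2 -> fork_pos = 10 + 2 = 12. Reached multiple(s) of 6: 12 -> fragment 2 completed (2 total).
Step 5: advance 4 -> fork_pos = 12 + 4 = 16. Next multiple of 6 is 18 (not reached); still 2 fragment(s).
Final fork_pos = 16, so 2 fragment(s) are complete. Build each: template segment -> complement -> reverse.
Fragment 1: template[0:6] = CAATAT -> complement GTTATA -> reversed ATATTG
Fragment 2: template[6:12] = AGGTTA -> complement TCCAAT -> reversed TAACCT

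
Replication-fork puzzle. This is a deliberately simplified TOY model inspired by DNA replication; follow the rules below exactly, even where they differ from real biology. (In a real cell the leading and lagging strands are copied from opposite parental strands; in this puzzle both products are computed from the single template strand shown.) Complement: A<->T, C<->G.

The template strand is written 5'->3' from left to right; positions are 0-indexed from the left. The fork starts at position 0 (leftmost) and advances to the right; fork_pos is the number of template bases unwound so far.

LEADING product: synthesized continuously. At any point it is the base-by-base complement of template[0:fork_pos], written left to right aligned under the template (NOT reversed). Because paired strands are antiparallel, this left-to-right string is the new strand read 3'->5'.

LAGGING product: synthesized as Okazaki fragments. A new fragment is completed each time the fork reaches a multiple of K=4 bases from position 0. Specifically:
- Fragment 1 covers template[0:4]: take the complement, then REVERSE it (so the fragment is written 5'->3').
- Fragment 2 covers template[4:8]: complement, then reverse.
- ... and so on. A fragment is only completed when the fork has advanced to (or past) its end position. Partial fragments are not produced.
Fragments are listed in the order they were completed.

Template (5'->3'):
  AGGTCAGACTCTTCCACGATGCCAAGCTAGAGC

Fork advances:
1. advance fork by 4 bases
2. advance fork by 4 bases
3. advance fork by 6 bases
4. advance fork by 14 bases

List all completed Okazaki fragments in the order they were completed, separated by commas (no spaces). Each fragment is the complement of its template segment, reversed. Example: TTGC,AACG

Step 1: advance 4 -> fork_pos = 0 + 4 = 4. Reached multiple(s) of 4: 4 -> fragment 1 completed (1 total).
Step 2: advance 4 -> fork_pos = 4 + 4 = 8. Reached multiple(s) of 4: 8 -> fragment 2 completed (2 total).
Step 3: advance 6 -> fork_pos = 8 + 6 = 14. Reached multiple(s) of 4: 12 -> fragment 3 completed (3 total).
Step 4: advance 14 -> fork_pos = 14 + 14 = 28. Reached multiple(s) of 4: 16, 20, 24, 28 -> fragments 4-7 completed (7 total).
Final fork_pos = 28, so 7 fragment(s) are complete. Build each: template segment -> complement -> reverse.
Fragment 1: template[0:4] = AGGT -> complement TCCA -> reversed ACCT
Fragment 2: template[4:8] = CAGA -> complement GTCT -> reversed TCTG
Fragment 3: template[8:12] = CTCT -> complement GAGA -> reversed AGAG
Fragment 4: template[12:16] = TCCA -> complement AGGT -> reversed TGGA
Fragment 5: template[16:20] = CGAT -> complement GCTA -> reversed ATCG
Fragment 6: template[20:24] = GCCA -> complement CGGT -> reversed TGGC
Fragment 7: template[24:28] = AGCT -> complement TCGA -> reversed AGCT

Answer: ACCT,TCTG,AGAG,TGGA,ATCG,TGGC,AGCT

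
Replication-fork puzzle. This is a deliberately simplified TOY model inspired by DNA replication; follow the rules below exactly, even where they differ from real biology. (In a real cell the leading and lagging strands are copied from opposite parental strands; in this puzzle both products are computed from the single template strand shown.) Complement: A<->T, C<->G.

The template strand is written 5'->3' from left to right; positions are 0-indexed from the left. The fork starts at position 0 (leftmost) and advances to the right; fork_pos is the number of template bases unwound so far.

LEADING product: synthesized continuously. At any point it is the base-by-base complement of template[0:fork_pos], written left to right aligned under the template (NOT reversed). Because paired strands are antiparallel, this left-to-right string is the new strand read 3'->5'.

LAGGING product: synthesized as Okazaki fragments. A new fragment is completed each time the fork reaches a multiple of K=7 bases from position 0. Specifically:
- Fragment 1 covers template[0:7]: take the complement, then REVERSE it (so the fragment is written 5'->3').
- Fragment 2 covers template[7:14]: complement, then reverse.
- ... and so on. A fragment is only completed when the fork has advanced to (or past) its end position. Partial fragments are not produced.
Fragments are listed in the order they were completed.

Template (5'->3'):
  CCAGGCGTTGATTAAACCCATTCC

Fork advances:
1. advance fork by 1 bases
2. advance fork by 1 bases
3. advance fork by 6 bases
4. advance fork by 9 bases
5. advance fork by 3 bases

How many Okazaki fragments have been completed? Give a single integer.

Answer: 2

Derivation:
Step 1: advance 1 -> fork_pos = 0 + 1 = 1. Next multiple of 7 is 7 (not reached); still 0 fragment(s).
Step 2: advance 1 -> fork_pos = 1 + 1 = 2. Next multiple of 7 is 7 (not reached); still 0 fragment(s).
Step 3: advance 6 -> fork_pos = 2 + 6 = 8. Reached multiple(s) of 7: 7 -> fragment 1 completed (1 total).
Step 4: advance 9 -> fork_pos = 8 + 9 = 17. Reached multiple(s) of 7: 14 -> fragment 2 completed (2 total).
Step 5: advance 3 -> fork_pos = 17 + 3 = 20. Next multiple of 7 is 21 (not reached); still 2 fragment(s).
Check: final fork_pos = 20; the multiples of 7 that are <= 20 are 7..14 -> 20 // 7 = 2 completed fragment(s).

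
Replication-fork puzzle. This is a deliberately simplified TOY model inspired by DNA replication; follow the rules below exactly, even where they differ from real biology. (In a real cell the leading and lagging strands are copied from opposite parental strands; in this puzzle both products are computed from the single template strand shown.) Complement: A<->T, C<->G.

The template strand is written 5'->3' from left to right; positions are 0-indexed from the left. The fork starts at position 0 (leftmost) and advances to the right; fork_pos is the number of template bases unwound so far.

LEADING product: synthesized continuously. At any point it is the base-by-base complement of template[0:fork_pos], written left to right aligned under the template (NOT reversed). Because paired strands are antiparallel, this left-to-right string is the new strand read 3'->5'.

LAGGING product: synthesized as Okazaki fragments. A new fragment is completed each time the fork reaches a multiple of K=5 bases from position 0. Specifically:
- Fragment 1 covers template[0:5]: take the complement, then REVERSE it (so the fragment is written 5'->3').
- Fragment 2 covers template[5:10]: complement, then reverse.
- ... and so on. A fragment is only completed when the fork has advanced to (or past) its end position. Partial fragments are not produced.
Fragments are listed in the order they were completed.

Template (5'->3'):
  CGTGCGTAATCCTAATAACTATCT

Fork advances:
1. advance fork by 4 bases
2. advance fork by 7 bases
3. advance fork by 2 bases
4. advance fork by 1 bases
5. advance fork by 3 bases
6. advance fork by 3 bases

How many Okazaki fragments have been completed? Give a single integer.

Answer: 4

Derivation:
Step 1: advance 4 -> fork_pos = 0 + 4 = 4. Next multiple of 5 is 5 (not reached); still 0 fragment(s).
Step 2: advance 7 -> fork_pos = 4 + 7 = 11. Reached multiple(s) of 5: 5, 10 -> fragments 1-2 completed (2 total).
Step 3: advance 2 -> fork_pos = 11 + 2 = 13. Next multiple of 5 is 15 (not reached); still 2 fragment(s).
Step 4: advance 1 -> fork_pos = 13 + 1 = 14. Next multiple of 5 is 15 (not reached); still 2 fragment(s).
Step 5: advance 3 -> fork_pos = 14 + 3 = 17. Reached multiple(s) of 5: 15 -> fragment 3 completed (3 total).
Step 6: advance 3 -> fork_pos = 17 + 3 = 20. Reached multiple(s) of 5: 20 -> fragment 4 completed (4 total).
Check: final fork_pos = 20; the multiples of 5 that are <= 20 are 5..20 -> 20 // 5 = 4 completed fragment(s).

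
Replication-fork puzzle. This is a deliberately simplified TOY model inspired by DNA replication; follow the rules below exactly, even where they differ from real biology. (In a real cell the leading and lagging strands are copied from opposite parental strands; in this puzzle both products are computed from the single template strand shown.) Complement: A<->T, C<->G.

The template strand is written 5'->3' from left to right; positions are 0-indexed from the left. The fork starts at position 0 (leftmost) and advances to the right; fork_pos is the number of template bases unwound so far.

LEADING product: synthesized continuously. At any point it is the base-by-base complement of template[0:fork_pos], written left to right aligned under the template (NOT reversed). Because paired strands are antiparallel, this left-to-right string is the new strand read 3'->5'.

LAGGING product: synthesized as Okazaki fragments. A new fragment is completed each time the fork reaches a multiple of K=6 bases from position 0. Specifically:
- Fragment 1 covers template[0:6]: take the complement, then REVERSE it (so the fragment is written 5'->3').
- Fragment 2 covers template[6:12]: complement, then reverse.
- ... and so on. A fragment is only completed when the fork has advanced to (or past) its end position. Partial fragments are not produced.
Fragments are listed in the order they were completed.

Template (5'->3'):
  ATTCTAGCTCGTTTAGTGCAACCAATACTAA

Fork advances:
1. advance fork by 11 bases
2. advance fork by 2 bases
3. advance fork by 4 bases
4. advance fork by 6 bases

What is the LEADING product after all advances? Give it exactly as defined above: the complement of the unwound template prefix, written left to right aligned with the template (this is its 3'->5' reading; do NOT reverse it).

Step 1: advance 11 -> fork_pos = 0 + 11 = 11.
Step 2: advance 2 -> fork_pos = 11 + 2 = 13.
Step 3: advance 4 -> fork_pos = 13 + 4 = 17.
Step 4: advance 6 -> fork_pos = 17 + 6 = 23.
Unwound prefix: template[0:23] = ATTCTAGCTCGTTTAGTGCAACC
Complement it base by base (A<->T, C<->G), keeping left-to-right order:
  [0:5] ATTCT -> TAAGA
  [5:10] AGCTC -> TCGAG
  [10:15] GTTTA -> CAAAT
  [15:20] GTGCA -> CACGT
  [20:23] ACC -> TGG
Concatenate: TAAGATCGAGCAAATCACGTTGG (length 23; written aligned with the template, i.e. 3'->5').

Answer: TAAGATCGAGCAAATCACGTTGG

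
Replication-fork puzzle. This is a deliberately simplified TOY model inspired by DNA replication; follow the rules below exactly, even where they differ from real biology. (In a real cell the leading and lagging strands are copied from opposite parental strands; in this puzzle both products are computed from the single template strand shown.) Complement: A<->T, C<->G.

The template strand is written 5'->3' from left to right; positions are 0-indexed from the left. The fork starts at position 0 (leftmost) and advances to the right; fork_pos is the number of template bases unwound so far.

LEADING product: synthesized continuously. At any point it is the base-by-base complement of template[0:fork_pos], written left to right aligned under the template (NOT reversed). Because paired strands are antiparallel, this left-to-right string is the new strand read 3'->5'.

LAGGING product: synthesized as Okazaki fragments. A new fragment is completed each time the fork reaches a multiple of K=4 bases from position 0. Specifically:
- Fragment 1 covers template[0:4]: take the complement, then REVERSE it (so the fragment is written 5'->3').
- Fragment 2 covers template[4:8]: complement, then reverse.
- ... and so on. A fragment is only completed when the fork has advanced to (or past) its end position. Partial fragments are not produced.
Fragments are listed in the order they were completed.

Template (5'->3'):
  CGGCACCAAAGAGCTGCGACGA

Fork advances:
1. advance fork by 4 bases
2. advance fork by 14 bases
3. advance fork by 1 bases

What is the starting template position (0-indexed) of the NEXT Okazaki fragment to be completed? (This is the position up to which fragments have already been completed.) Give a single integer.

Step 1: advance 4 -> fork_pos = 0 + 4 = 4. Reached multiple(s) of 4: 4 -> fragment 1 completed (1 total).
Step 2: advance 14 -> fork_pos = 4 + 14 = 18. Reached multiple(s) of 4: 8, 12, 16 -> fragments 2-4 completed (4 total).
Step 3: advance 1 -> fork_pos = 18 + 1 = 19. Next multiple of 4 is 20 (not reached); still 4 fragment(s).
4 fragment(s) completed, covering template[0:16] (4 x 4 = 16). The next fragment, fragment 5, covers template[16:20], so it starts at position 16.

Answer: 16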